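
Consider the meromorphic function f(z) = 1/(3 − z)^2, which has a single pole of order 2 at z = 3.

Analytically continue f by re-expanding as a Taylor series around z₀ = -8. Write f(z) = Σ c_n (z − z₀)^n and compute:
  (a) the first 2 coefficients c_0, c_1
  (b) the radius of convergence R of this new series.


Let w = z − z₀, so z = z₀ + w.
Then 3 − z = 3 − (z₀ + w) = (3 − z₀) − w = 11 − w.
f(z) = 1/(11 − w)^2 = (1/(11)^2) · (1 − w/(11))^{−2}.
By the binomial series (1−u)^{−2} = Σ_{n≥0} C(n+1, 1) u^n for |u|<1, with u = w/(11):
  c_n = C(n+1, 1) / (11)^(n+2).
  c_0 = 1/(11)^2 = 1/121.
  c_1 = 2/(11)^3 = 2/1331.
The series is valid for |w/d| < 1, i.e. |z − z₀| < |d|.
Radius of convergence: R = |3 − z₀| = |11| = 11 (distance from z₀ to the singularity z = 3).

c_0 = 1/121, c_1 = 2/1331; R = 11.


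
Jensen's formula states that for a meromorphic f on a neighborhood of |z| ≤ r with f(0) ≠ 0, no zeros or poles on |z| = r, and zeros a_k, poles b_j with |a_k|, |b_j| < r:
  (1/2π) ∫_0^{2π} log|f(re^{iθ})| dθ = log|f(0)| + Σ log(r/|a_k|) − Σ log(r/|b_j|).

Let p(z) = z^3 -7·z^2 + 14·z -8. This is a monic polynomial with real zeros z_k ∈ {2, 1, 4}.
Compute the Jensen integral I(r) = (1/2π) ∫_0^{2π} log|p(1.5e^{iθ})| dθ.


Zeros: 1, 2, 4; r = 1.5.
Inside |z| < r: 1. Outside (|z| ≥ r): 2, 4.
p(0) = -8, so log|p(0)| = log(8) = 2.0794.
Apply Jensen: I(r) = log|p(0)| + Σ_k log(r/|z_k|), summed over zeros inside |z| < r.
  log(r/|z_k|) for z_k = 1: log(1.5/1) = 0.4055
  Outside zeros (2, 4) contribute nothing to the Jensen sum.
Sum over inside zeros: 0.4055.
I(r) = log|p(0)| + (inside sum) = 2.0794 + 0.4055 = 2.4849.
Note: since some zeros are outside |z| ≤ r, the simplified n·log(r) form does NOT apply — only the inside zeros contribute.

I(r) ≈ 2.4849.


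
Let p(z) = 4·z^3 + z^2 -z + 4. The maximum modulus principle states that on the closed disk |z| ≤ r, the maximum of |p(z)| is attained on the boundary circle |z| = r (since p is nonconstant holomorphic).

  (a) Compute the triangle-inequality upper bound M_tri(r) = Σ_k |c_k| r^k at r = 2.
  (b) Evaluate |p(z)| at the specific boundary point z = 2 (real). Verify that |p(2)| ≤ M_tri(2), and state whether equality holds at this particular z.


Coefficients: c_0 = 4, c_1 = -1, c_2 = 1, c_3 = 4. Radius r = 2.
Part (a). Triangle bound: M_tri(r) = Σ_k |c_k| r^k
  = |4|·2^0 + |-1|·2^1 + |1|·2^2 + |4|·2^3
  = 4 + 2 + 4 + 32 = 42.
This bounds M(r) := max_{|z|=r} |p(z)| from above; equality holds iff all terms c_k z^k can be made to align in phase at a single z on |z|=r.
Part (b). At z = 2 (real, on the circle |z| = r):
  p(2) = (4)·2^0 + (-1)·2^1 + (1)·2^2 + (4)·2^3 = 38.
  |p(2)| = 38.
Check: |p(2)| = 38 ≤ 42 = M_tri(2). ✓ Equality does not hold at z = 2 (the coefficients have mixed signs, so the terms do not all align in phase there).

M_tri(2) = 42; |p(2)| = 38; equality at z=2: no.


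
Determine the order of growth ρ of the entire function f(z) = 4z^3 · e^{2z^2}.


M(r) = max_{|z|=r} |4|·|z|^3·|e^{2z^2}| = 4·r^3 · e^{2r^2} (the factors attain their maxima compatibly on |z|=r). Then log M(r) = log 4 + 3·log r + 2r^2, dominated by the last term, so log log M(r) ~ 2·log r. The polynomial factor 4z^3 contributes only a log r term and does not affect the order. ρ = 2.
Therefore ρ = 2.

Order ρ = 2.


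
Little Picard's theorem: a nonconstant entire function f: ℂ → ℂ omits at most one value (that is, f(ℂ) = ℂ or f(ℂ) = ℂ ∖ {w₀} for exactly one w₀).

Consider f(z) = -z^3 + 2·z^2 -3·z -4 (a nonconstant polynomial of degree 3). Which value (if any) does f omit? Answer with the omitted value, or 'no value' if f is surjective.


Little Picard bounds the complement of f(ℂ) to at most one point.
For every w ∈ ℂ, the equation p(z) − w = 0 is a nonconstant polynomial in z and hence has at least one root by the fundamental theorem of algebra. So p is surjective onto ℂ, omitting no value.

Omitted value: no value.


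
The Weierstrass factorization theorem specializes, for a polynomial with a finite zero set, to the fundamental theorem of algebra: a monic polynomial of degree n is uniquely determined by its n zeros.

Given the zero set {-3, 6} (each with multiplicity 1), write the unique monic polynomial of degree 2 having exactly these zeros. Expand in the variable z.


The polynomial is p(z) = ∏_{α ∈ S} (z − α), where S = {-3, 6}.
Expanding the product yields: p(z) = z^2 -3·z -18.
The resulting polynomial has degree 2 and real coefficients as required.

p(z) = z^2 -3·z -18.


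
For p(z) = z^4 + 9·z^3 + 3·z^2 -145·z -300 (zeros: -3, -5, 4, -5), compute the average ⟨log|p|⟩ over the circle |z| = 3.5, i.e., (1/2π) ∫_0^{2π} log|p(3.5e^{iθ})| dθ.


Zeros: -5, -5, -3, 4; r = 3.5.
Inside |z| < r: -3. Outside (|z| ≥ r): -5, -5, 4.
p(0) = -300, so log|p(0)| = log(300) = 5.7038.
Apply Jensen: I(r) = log|p(0)| + Σ_k log(r/|z_k|), summed over zeros inside |z| < r.
  log(r/|z_k|) for z_k = -3: log(3.5/3) = 0.1542
  Outside zeros (-5, -5, 4) contribute nothing to the Jensen sum.
Sum over inside zeros: 0.1542.
I(r) = log|p(0)| + (inside sum) = 5.7038 + 0.1542 = 5.8579.
Note: since some zeros are outside |z| ≤ r, the simplified n·log(r) form does NOT apply — only the inside zeros contribute.

I(r) ≈ 5.8579.


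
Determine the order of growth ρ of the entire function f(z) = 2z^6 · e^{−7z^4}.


M(r) = max_{|z|=r} |2|·|z|^6·|e^{−7z^4}| = 2·r^6 · e^{7r^4} (the factors attain their maxima compatibly on |z|=r). Then log M(r) = log 2 + 6·log r + 7r^4, dominated by the last term, so log log M(r) ~ 4·log r. The polynomial factor 2z^6 contributes only a log r term and does not affect the order. ρ = 4.
Therefore ρ = 4.

Order ρ = 4.


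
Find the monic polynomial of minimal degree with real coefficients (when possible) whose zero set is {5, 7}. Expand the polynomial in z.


The polynomial is p(z) = ∏_{α ∈ S} (z − α), where S = {5, 7}.
Expanding the product yields: p(z) = z^2 -12·z + 35.
The resulting polynomial has degree 2 and real coefficients as required.

p(z) = z^2 -12·z + 35.


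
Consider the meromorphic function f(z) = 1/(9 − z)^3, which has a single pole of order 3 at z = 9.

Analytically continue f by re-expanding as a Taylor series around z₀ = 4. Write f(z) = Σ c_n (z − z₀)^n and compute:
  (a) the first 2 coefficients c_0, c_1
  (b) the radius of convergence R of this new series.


Let w = z − z₀, so z = z₀ + w.
Then 9 − z = 9 − (z₀ + w) = (9 − z₀) − w = 5 − w.
f(z) = 1/(5 − w)^3 = (1/(5)^3) · (1 − w/(5))^{−3}.
By the binomial series (1−u)^{−3} = Σ_{n≥0} C(n+2, 2) u^n for |u|<1, with u = w/(5):
  c_n = C(n+2, 2) / (5)^(n+3).
  c_0 = 1/(5)^3 = 1/125.
  c_1 = 3/(5)^4 = 3/625.
The series is valid for |w/d| < 1, i.e. |z − z₀| < |d|.
Radius of convergence: R = |9 − z₀| = |5| = 5 (distance from z₀ to the singularity z = 9).

c_0 = 1/125, c_1 = 3/625; R = 5.


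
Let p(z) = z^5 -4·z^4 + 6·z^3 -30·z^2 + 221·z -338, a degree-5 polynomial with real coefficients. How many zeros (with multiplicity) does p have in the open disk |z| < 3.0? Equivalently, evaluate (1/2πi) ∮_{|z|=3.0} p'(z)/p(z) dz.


The zeros of p are: (-2 + 3i), (-2 - 3i), 2, (3 + 2i), (3 - 2i).
Their magnitudes are: 3.606, 3.606, 2, 3.606, 3.606.
Zeros with |z| < R = 3.0: 2.
Count = 1.
By the argument principle, (1/2πi) ∮_{|z|=R} p'(z)/p(z) dz equals exactly this count.

Number of zeros inside |z| < 3.0: 1.


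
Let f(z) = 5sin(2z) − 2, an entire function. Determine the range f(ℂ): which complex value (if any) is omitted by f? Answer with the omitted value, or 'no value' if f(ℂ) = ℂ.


Little Picard bounds the complement of f(ℂ) to at most one point.
sin is entire and surjective onto ℂ: for every w ∈ ℂ, sin(ζ) = w has a solution ζ ∈ ℂ (e.g., via the complex inverse arcsin). With ζ = 2z this gives z = ζ/(2). Then 5·sin(2z) takes every value in 5·ℂ = ℂ, and adding -2 is a bijection of ℂ. So f is surjective and omits no value. (Note: only on the real line is sin bounded by [−1, 1].)

Omitted value: no value.


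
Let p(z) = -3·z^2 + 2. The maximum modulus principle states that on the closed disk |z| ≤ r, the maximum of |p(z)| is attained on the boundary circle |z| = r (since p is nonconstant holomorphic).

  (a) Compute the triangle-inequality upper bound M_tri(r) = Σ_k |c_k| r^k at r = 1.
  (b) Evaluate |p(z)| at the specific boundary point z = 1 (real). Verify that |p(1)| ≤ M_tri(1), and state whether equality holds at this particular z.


Coefficients: c_0 = 2, c_1 = 0, c_2 = -3. Radius r = 1.
Part (a). Triangle bound: M_tri(r) = Σ_k |c_k| r^k
  = |2|·1^0 + |0|·1^1 + |-3|·1^2
  = 2 + 0 + 3 = 5.
This bounds M(r) := max_{|z|=r} |p(z)| from above; equality holds iff all terms c_k z^k can be made to align in phase at a single z on |z|=r.
Part (b). At z = 1 (real, on the circle |z| = r):
  p(1) = (2)·1^0 + (0)·1^1 + (-3)·1^2 = -1.
  |p(1)| = 1.
Check: |p(1)| = 1 ≤ 5 = M_tri(1). ✓ Equality does not hold at z = 1 (the coefficients have mixed signs, so the terms do not all align in phase there).

M_tri(1) = 5; |p(1)| = 1; equality at z=1: no.


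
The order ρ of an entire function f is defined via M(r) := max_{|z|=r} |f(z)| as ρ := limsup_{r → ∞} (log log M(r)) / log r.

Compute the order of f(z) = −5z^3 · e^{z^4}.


M(r) = max_{|z|=r} |-5|·|z|^3·|e^{z^4}| = 5·r^3 · e^{1r^4} (the factors attain their maxima compatibly on |z|=r). Then log M(r) = log 5 + 3·log r + 1r^4, dominated by the last term, so log log M(r) ~ 4·log r. The polynomial factor -5z^3 contributes only a log r term and does not affect the order. ρ = 4.
Therefore ρ = 4.

Order ρ = 4.


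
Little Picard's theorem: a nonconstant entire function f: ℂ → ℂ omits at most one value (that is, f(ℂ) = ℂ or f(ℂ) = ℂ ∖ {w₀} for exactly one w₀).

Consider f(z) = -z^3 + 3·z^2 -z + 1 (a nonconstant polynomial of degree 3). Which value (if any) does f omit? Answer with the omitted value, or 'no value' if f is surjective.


Little Picard bounds the complement of f(ℂ) to at most one point.
For every w ∈ ℂ, the equation p(z) − w = 0 is a nonconstant polynomial in z and hence has at least one root by the fundamental theorem of algebra. So p is surjective onto ℂ, omitting no value.

Omitted value: no value.


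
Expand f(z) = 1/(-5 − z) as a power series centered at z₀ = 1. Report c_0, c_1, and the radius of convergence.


Let w = z − z₀, so z = z₀ + w.
Then -5 − z = -5 − (z₀ + w) = (-5 − z₀) − w = -6 − w.
f(z) = 1/(-6 − w) = (1/(-6)) · 1/(1 − w/(-6)) = Σ_{n≥0} w^n / (-6)^(n+1).
So c_n = 1/(-6)^(n+1):
  c_0 = 1/(-6)^1 = -1/6.
  c_1 = 1/(-6)^2 = 1/36.
The series is valid for |w/d| < 1, i.e. |z − z₀| < |d|.
Radius of convergence: R = |-5 − z₀| = |-6| = 6 (distance from z₀ to the singularity z = -5).

c_0 = -1/6, c_1 = 1/36; R = 6.


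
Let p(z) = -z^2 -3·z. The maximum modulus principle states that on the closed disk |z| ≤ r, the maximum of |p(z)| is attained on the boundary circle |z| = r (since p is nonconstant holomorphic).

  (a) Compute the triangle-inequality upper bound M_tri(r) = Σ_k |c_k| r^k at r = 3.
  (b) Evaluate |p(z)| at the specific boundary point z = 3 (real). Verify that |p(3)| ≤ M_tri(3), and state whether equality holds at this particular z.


Coefficients: c_0 = 0, c_1 = -3, c_2 = -1. Radius r = 3.
Part (a). Triangle bound: M_tri(r) = Σ_k |c_k| r^k
  = |0|·3^0 + |-3|·3^1 + |-1|·3^2
  = 0 + 9 + 9 = 18.
This bounds M(r) := max_{|z|=r} |p(z)| from above; equality holds iff all terms c_k z^k can be made to align in phase at a single z on |z|=r.
Part (b). At z = 3 (real, on the circle |z| = r):
  p(3) = (0)·3^0 + (-3)·3^1 + (-1)·3^2 = -18.
  |p(3)| = 18.
Since all nonzero coefficients share the same sign, |p(3)| = 18 = M_tri(3); the triangle bound is attained at z = 3, so in fact M(r) = 18.

M_tri(3) = 18; |p(3)| = 18; equality at z=3: yes.


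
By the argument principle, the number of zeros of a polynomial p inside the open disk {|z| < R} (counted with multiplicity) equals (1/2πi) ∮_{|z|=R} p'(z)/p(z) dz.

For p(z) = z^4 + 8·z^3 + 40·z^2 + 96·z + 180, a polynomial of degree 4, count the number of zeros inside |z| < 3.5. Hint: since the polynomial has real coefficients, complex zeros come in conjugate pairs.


The zeros of p are: (-3 + 3i), (-3 - 3i), (-1 + 3i), (-1 - 3i).
Their magnitudes are: 4.243, 4.243, 3.162, 3.162.
Zeros with |z| < R = 3.5: (-1 + 3i), (-1 - 3i).
Count = 2.
By the argument principle, (1/2πi) ∮_{|z|=R} p'(z)/p(z) dz equals exactly this count.

Number of zeros inside |z| < 3.5: 2.


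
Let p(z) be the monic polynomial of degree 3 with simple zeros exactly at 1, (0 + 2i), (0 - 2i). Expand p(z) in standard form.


The polynomial is p(z) = ∏_{α ∈ S} (z − α), where S = {1, (0 + 2i), (0 - 2i)}.
Expanding the product yields: p(z) = z^3 -z^2 + 4·z -4.
Note conjugate pairs combine to real quadratics: (z − (0+2i))(z − (0−2i)) = z² + 4.
The resulting polynomial has degree 3 and real coefficients as required.

p(z) = z^3 -z^2 + 4·z -4.


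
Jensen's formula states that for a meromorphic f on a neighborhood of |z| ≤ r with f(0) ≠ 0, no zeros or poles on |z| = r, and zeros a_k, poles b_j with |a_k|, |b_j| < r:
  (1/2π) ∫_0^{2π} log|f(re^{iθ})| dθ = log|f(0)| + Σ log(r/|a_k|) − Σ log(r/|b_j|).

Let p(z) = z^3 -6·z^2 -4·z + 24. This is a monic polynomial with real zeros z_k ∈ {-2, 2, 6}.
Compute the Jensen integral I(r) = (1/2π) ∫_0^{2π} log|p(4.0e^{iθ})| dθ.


Zeros: -2, 2, 6; r = 4.0.
Inside |z| < r: -2, 2. Outside (|z| ≥ r): 6.
p(0) = 24, so log|p(0)| = log(24) = 3.1781.
Apply Jensen: I(r) = log|p(0)| + Σ_k log(r/|z_k|), summed over zeros inside |z| < r.
  log(r/|z_k|) for z_k = -2: log(4.0/2) = 0.6931
  log(r/|z_k|) for z_k = 2: log(4.0/2) = 0.6931
  Outside zeros (6) contribute nothing to the Jensen sum.
Sum over inside zeros: 1.3863.
I(r) = log|p(0)| + (inside sum) = 3.1781 + 1.3863 = 4.5643.
Note: since some zeros are outside |z| ≤ r, the simplified n·log(r) form does NOT apply — only the inside zeros contribute.

I(r) ≈ 4.5643.


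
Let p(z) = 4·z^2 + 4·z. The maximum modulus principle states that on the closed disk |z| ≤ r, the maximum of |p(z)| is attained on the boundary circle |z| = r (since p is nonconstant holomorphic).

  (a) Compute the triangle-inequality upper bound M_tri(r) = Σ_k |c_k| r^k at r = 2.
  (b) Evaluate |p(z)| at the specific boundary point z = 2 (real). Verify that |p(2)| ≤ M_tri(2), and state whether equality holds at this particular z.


Coefficients: c_0 = 0, c_1 = 4, c_2 = 4. Radius r = 2.
Part (a). Triangle bound: M_tri(r) = Σ_k |c_k| r^k
  = |0|·2^0 + |4|·2^1 + |4|·2^2
  = 0 + 8 + 16 = 24.
This bounds M(r) := max_{|z|=r} |p(z)| from above; equality holds iff all terms c_k z^k can be made to align in phase at a single z on |z|=r.
Part (b). At z = 2 (real, on the circle |z| = r):
  p(2) = (0)·2^0 + (4)·2^1 + (4)·2^2 = 24.
  |p(2)| = 24.
Since all nonzero coefficients share the same sign, |p(2)| = 24 = M_tri(2); the triangle bound is attained at z = 2, so in fact M(r) = 24.

M_tri(2) = 24; |p(2)| = 24; equality at z=2: yes.


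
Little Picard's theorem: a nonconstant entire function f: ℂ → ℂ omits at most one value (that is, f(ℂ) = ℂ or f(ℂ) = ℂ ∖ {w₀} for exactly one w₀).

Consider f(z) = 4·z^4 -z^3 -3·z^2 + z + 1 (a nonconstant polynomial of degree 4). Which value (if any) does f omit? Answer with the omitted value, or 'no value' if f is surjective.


Little Picard bounds the complement of f(ℂ) to at most one point.
For every w ∈ ℂ, the equation p(z) − w = 0 is a nonconstant polynomial in z and hence has at least one root by the fundamental theorem of algebra. So p is surjective onto ℂ, omitting no value.

Omitted value: no value.


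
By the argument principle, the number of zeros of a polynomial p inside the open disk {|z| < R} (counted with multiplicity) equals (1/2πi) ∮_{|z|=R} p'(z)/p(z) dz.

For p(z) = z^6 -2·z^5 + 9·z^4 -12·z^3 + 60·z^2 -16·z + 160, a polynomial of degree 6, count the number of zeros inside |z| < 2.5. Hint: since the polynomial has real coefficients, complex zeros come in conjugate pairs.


The zeros of p are: (0 + 2i), (0 - 2i), (2 + 2i), (2 - 2i), (-1 + 2i), (-1 - 2i).
Their magnitudes are: 2, 2, 2.828, 2.828, 2.236, 2.236.
Zeros with |z| < R = 2.5: (0 + 2i), (0 - 2i), (-1 + 2i), (-1 - 2i).
Count = 4.
By the argument principle, (1/2πi) ∮_{|z|=R} p'(z)/p(z) dz equals exactly this count.

Number of zeros inside |z| < 2.5: 4.


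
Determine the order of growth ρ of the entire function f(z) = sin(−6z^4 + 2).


Write sin(w) = (e^{iw} ± e^{−iw})/(2 or 2i), so |sin(w)| ≤ e^{|w|}. With w = −6z^4 + 2, |w| ≤ 6r^4 + 2 on |z|=r, giving M(r) ≤ e^{6r^4 + 2} and ρ ≤ 4. For the lower bound, choose z on |z|=r with -6z^4 purely imaginary of modulus 6r^4; then |sin(−6z^4 + 2)| grows like e^{6r^4}/2, so ρ ≥ 4. Hence ρ = 4.
Therefore ρ = 4.

Order ρ = 4.


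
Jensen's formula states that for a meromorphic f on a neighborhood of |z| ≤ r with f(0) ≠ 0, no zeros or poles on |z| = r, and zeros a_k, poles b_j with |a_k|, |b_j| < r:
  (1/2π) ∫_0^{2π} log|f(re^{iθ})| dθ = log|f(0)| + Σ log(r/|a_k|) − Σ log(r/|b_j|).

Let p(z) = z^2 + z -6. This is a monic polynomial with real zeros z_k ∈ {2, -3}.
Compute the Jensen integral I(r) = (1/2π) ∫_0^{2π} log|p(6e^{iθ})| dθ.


Zeros: -3, 2; r = 6.
Inside |z| < r: -3, 2. Outside (|z| ≥ r): ∅.
p(0) = -6, so log|p(0)| = log(6) = 1.7918.
Apply Jensen: I(r) = log|p(0)| + Σ_k log(r/|z_k|), summed over zeros inside |z| < r.
  log(r/|z_k|) for z_k = 2: log(6/2) = 1.0986
  log(r/|z_k|) for z_k = -3: log(6/3) = 0.6931
Sum over inside zeros: 1.7918.
I(r) = log|p(0)| + (inside sum) = 1.7918 + 1.7918 = 3.5835.
Closed form (all zeros inside, monic): I(r) = n·log(r) = 2·log(6) = 3.5835. ✓

I(r) ≈ 3.5835.


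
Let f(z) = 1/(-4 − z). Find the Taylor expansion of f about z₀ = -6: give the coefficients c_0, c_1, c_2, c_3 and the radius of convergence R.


Let w = z − z₀, so z = z₀ + w.
Then -4 − z = -4 − (z₀ + w) = (-4 − z₀) − w = 2 − w.
f(z) = 1/(2 − w) = (1/(2)) · 1/(1 − w/(2)) = Σ_{n≥0} w^n / (2)^(n+1).
So c_n = 1/(2)^(n+1):
  c_0 = 1/(2)^1 = 1/2.
  c_1 = 1/(2)^2 = 1/4.
  c_2 = 1/(2)^3 = 1/8.
  c_3 = 1/(2)^4 = 1/16.
The series is valid for |w/d| < 1, i.e. |z − z₀| < |d|.
Radius of convergence: R = |-4 − z₀| = |2| = 2 (distance from z₀ to the singularity z = -4).

c_0 = 1/2, c_1 = 1/4, c_2 = 1/8, c_3 = 1/16; R = 2.


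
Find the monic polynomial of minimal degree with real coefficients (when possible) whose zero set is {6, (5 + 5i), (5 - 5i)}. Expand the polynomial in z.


The polynomial is p(z) = ∏_{α ∈ S} (z − α), where S = {6, (5 + 5i), (5 - 5i)}.
Expanding the product yields: p(z) = z^3 -16·z^2 + 110·z -300.
Note conjugate pairs combine to real quadratics: (z − (5+5i))(z − (5−5i)) = z² − 10z + 50.
The resulting polynomial has degree 3 and real coefficients as required.

p(z) = z^3 -16·z^2 + 110·z -300.


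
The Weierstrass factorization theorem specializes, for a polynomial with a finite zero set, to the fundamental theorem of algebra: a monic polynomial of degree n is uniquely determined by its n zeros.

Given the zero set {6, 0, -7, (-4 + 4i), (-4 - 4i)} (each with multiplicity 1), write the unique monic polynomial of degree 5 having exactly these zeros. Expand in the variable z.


The polynomial is p(z) = ∏_{α ∈ S} (z − α), where S = {6, 0, -7, (-4 + 4i), (-4 - 4i)}.
Expanding the product yields: p(z) = z^5 + 9·z^4 -2·z^3 -304·z^2 -1344·z.
Note conjugate pairs combine to real quadratics: (z − (-4+4i))(z − (-4−4i)) = z² + 8z + 32.
The resulting polynomial has degree 5 and real coefficients as required.

p(z) = z^5 + 9·z^4 -2·z^3 -304·z^2 -1344·z.


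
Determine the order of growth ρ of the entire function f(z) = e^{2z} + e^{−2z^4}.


Each summand is entire of order 1 and 4 respectively (as in the single-exponential case). The order of a sum is at most the max of the orders, so ρ ≤ 4. For the lower bound: on |z|=r choose arg z so that -2z^4 is real positive; then |e^{-2z^4}| = e^{2r^4} while |e^{2z}| ≤ e^{2r^1} = o(e^{2r^4}). So |f| ≥ e^{2r^4}(1 − o(1)) and ρ ≥ 4. Hence ρ = max(1, 4) = 4.
Therefore ρ = 4.

Order ρ = 4.


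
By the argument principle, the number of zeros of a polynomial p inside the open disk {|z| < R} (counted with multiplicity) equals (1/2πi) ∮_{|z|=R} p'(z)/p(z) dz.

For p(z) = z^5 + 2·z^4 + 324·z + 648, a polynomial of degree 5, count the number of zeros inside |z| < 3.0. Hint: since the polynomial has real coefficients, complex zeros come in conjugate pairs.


The zeros of p are: (-3 + 3i), (-3 - 3i), -2, (3 + 3i), (3 - 3i).
Their magnitudes are: 4.243, 4.243, 2, 4.243, 4.243.
Zeros with |z| < R = 3.0: -2.
Count = 1.
By the argument principle, (1/2πi) ∮_{|z|=R} p'(z)/p(z) dz equals exactly this count.

Number of zeros inside |z| < 3.0: 1.


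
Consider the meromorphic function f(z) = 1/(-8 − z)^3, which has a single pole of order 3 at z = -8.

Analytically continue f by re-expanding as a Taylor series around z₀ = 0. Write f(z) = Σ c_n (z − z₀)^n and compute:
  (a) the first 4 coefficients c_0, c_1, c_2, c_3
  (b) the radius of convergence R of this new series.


Let w = z − z₀, so z = z₀ + w.
Then -8 − z = -8 − (z₀ + w) = (-8 − z₀) − w = -8 − w.
f(z) = 1/(-8 − w)^3 = (1/(-8)^3) · (1 − w/(-8))^{−3}.
By the binomial series (1−u)^{−3} = Σ_{n≥0} C(n+2, 2) u^n for |u|<1, with u = w/(-8):
  c_n = C(n+2, 2) / (-8)^(n+3).
  c_0 = 1/(-8)^3 = -1/512.
  c_1 = 3/(-8)^4 = 3/4096.
  c_2 = 6/(-8)^5 = -3/16384.
  c_3 = 10/(-8)^6 = 5/131072.
The series is valid for |w/d| < 1, i.e. |z − z₀| < |d|.
Radius of convergence: R = |-8 − z₀| = |-8| = 8 (distance from z₀ to the singularity z = -8).

c_0 = -1/512, c_1 = 3/4096, c_2 = -3/16384, c_3 = 5/131072; R = 8.


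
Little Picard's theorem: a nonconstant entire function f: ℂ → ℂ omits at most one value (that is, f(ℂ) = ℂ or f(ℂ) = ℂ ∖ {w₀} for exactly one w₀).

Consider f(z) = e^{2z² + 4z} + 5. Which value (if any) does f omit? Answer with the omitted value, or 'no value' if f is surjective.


Little Picard bounds the complement of f(ℂ) to at most one point.
The exponent g(z) = 2z² + 4z is a nonconstant polynomial, hence surjective onto ℂ. So e^{g(z)} takes every value in {e^w : w ∈ ℂ} = ℂ ∖ {0}. Adding 5 shifts the range to ℂ ∖ {5}. f omits exactly 5.

Omitted value: 5.


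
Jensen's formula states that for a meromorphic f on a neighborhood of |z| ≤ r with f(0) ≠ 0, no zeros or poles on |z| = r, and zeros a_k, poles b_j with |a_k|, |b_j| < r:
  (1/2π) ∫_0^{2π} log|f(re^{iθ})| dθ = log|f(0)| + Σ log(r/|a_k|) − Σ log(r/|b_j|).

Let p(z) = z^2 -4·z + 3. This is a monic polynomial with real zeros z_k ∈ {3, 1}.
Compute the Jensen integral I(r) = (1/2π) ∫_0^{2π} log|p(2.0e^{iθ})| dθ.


Zeros: 1, 3; r = 2.0.
Inside |z| < r: 1. Outside (|z| ≥ r): 3.
p(0) = 3, so log|p(0)| = log(3) = 1.0986.
Apply Jensen: I(r) = log|p(0)| + Σ_k log(r/|z_k|), summed over zeros inside |z| < r.
  log(r/|z_k|) for z_k = 1: log(2.0/1) = 0.6931
  Outside zeros (3) contribute nothing to the Jensen sum.
Sum over inside zeros: 0.6931.
I(r) = log|p(0)| + (inside sum) = 1.0986 + 0.6931 = 1.7918.
Note: since some zeros are outside |z| ≤ r, the simplified n·log(r) form does NOT apply — only the inside zeros contribute.

I(r) ≈ 1.7918.


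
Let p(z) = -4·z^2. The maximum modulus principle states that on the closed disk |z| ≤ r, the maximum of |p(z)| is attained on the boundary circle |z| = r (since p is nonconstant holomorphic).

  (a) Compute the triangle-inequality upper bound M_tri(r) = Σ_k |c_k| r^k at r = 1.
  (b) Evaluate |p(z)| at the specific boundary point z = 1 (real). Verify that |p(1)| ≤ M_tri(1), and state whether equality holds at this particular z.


Coefficients: c_0 = 0, c_1 = 0, c_2 = -4. Radius r = 1.
Part (a). Triangle bound: M_tri(r) = Σ_k |c_k| r^k
  = |0|·1^0 + |0|·1^1 + |-4|·1^2
  = 0 + 0 + 4 = 4.
This bounds M(r) := max_{|z|=r} |p(z)| from above; equality holds iff all terms c_k z^k can be made to align in phase at a single z on |z|=r.
Part (b). At z = 1 (real, on the circle |z| = r):
  p(1) = (0)·1^0 + (0)·1^1 + (-4)·1^2 = -4.
  |p(1)| = 4.
Since all nonzero coefficients share the same sign, |p(1)| = 4 = M_tri(1); the triangle bound is attained at z = 1, so in fact M(r) = 4.

M_tri(1) = 4; |p(1)| = 4; equality at z=1: yes.


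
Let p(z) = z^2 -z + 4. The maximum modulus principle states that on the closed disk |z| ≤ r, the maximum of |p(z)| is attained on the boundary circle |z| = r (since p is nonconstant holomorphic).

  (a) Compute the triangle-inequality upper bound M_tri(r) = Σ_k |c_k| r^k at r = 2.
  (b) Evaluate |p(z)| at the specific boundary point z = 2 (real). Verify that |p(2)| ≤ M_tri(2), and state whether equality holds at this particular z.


Coefficients: c_0 = 4, c_1 = -1, c_2 = 1. Radius r = 2.
Part (a). Triangle bound: M_tri(r) = Σ_k |c_k| r^k
  = |4|·2^0 + |-1|·2^1 + |1|·2^2
  = 4 + 2 + 4 = 10.
This bounds M(r) := max_{|z|=r} |p(z)| from above; equality holds iff all terms c_k z^k can be made to align in phase at a single z on |z|=r.
Part (b). At z = 2 (real, on the circle |z| = r):
  p(2) = (4)·2^0 + (-1)·2^1 + (1)·2^2 = 6.
  |p(2)| = 6.
Check: |p(2)| = 6 ≤ 10 = M_tri(2). ✓ Equality does not hold at z = 2 (the coefficients have mixed signs, so the terms do not all align in phase there).

M_tri(2) = 10; |p(2)| = 6; equality at z=2: no.


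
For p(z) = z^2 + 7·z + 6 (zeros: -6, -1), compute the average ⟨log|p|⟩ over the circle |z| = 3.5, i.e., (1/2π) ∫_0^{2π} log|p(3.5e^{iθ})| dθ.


Zeros: -6, -1; r = 3.5.
Inside |z| < r: -1. Outside (|z| ≥ r): -6.
p(0) = 6, so log|p(0)| = log(6) = 1.7918.
Apply Jensen: I(r) = log|p(0)| + Σ_k log(r/|z_k|), summed over zeros inside |z| < r.
  log(r/|z_k|) for z_k = -1: log(3.5/1) = 1.2528
  Outside zeros (-6) contribute nothing to the Jensen sum.
Sum over inside zeros: 1.2528.
I(r) = log|p(0)| + (inside sum) = 1.7918 + 1.2528 = 3.0445.
Note: since some zeros are outside |z| ≤ r, the simplified n·log(r) form does NOT apply — only the inside zeros contribute.

I(r) ≈ 3.0445.


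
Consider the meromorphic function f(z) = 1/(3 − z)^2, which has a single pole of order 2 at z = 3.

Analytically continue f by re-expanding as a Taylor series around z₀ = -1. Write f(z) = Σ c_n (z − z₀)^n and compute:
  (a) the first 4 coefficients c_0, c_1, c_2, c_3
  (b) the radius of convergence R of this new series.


Let w = z − z₀, so z = z₀ + w.
Then 3 − z = 3 − (z₀ + w) = (3 − z₀) − w = 4 − w.
f(z) = 1/(4 − w)^2 = (1/(4)^2) · (1 − w/(4))^{−2}.
By the binomial series (1−u)^{−2} = Σ_{n≥0} C(n+1, 1) u^n for |u|<1, with u = w/(4):
  c_n = C(n+1, 1) / (4)^(n+2).
  c_0 = 1/(4)^2 = 1/16.
  c_1 = 2/(4)^3 = 1/32.
  c_2 = 3/(4)^4 = 3/256.
  c_3 = 4/(4)^5 = 1/256.
The series is valid for |w/d| < 1, i.e. |z − z₀| < |d|.
Radius of convergence: R = |3 − z₀| = |4| = 4 (distance from z₀ to the singularity z = 3).

c_0 = 1/16, c_1 = 1/32, c_2 = 3/256, c_3 = 1/256; R = 4.


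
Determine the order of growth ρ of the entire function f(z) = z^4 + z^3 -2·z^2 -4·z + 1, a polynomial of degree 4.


|f(z)| ≤ Σ|c_k|·r^k = O(r^4) as r → ∞. Polynomial growth is O(e^{r^ε}) for every ε > 0 (since r^4/e^{r^ε} → 0), so ρ ≤ ε for all ε > 0, i.e. ρ = 0. Every nonconstant polynomial has order 0.
Therefore ρ = 0.

Order ρ = 0.


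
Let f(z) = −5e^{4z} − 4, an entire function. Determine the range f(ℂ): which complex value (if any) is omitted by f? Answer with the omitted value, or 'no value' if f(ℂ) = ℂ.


Little Picard bounds the complement of f(ℂ) to at most one point.
e^{4z} is never zero on ℂ, so -5·e^{4z} takes every value in ℂ ∖ {0}. Adding -4 shifts the range to ℂ ∖ {-4}. Thus f omits exactly the value -4.

Omitted value: -4.


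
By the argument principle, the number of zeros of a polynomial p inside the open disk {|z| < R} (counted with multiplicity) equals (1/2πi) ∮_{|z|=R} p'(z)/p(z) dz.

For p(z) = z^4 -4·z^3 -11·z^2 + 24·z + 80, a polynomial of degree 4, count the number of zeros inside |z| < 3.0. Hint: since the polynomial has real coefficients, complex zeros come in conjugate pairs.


The zeros of p are: 4, 4, (-2 + 1i), (-2 - 1i).
Their magnitudes are: 4, 4, 2.236, 2.236.
Zeros with |z| < R = 3.0: (-2 + 1i), (-2 - 1i).
Count = 2.
By the argument principle, (1/2πi) ∮_{|z|=R} p'(z)/p(z) dz equals exactly this count.

Number of zeros inside |z| < 3.0: 2.


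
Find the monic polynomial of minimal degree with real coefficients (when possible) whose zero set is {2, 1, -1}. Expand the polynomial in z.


The polynomial is p(z) = ∏_{α ∈ S} (z − α), where S = {2, 1, -1}.
Expanding the product yields: p(z) = z^3 -2·z^2 -z + 2.
The resulting polynomial has degree 3 and real coefficients as required.

p(z) = z^3 -2·z^2 -z + 2.


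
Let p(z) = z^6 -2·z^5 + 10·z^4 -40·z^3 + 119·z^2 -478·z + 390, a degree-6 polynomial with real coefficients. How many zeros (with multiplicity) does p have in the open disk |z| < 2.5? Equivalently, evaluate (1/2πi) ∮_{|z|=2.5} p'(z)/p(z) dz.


The zeros of p are: 3, (-2 + 3i), (-2 - 3i), 1, (1 + 3i), (1 - 3i).
Their magnitudes are: 3, 3.606, 3.606, 1, 3.162, 3.162.
Zeros with |z| < R = 2.5: 1.
Count = 1.
By the argument principle, (1/2πi) ∮_{|z|=R} p'(z)/p(z) dz equals exactly this count.

Number of zeros inside |z| < 2.5: 1.


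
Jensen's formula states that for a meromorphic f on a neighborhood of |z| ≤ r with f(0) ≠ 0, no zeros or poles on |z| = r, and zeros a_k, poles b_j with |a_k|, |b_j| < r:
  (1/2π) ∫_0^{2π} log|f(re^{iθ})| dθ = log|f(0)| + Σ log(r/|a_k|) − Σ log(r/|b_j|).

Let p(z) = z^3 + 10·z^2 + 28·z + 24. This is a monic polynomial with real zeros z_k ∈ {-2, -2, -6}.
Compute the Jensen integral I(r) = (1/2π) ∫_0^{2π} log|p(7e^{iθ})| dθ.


Zeros: -6, -2, -2; r = 7.
Inside |z| < r: -6, -2, -2. Outside (|z| ≥ r): ∅.
p(0) = 24, so log|p(0)| = log(24) = 3.1781.
Apply Jensen: I(r) = log|p(0)| + Σ_k log(r/|z_k|), summed over zeros inside |z| < r.
  log(r/|z_k|) for z_k = -2: log(7/2) = 1.2528
  log(r/|z_k|) for z_k = -2: log(7/2) = 1.2528
  log(r/|z_k|) for z_k = -6: log(7/6) = 0.1542
Sum over inside zeros: 2.6597.
I(r) = log|p(0)| + (inside sum) = 3.1781 + 2.6597 = 5.8377.
Closed form (all zeros inside, monic): I(r) = n·log(r) = 3·log(7) = 5.8377. ✓

I(r) ≈ 5.8377.


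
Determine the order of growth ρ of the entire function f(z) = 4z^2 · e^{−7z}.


M(r) = max_{|z|=r} |4|·|z|^2·|e^{−7z}| = 4·r^2 · e^{7r^1} (the factors attain their maxima compatibly on |z|=r). Then log M(r) = log 4 + 2·log r + 7r^1, dominated by the last term, so log log M(r) ~ 1·log r. The polynomial factor 4z^2 contributes only a log r term and does not affect the order. ρ = 1.
Therefore ρ = 1.

Order ρ = 1.


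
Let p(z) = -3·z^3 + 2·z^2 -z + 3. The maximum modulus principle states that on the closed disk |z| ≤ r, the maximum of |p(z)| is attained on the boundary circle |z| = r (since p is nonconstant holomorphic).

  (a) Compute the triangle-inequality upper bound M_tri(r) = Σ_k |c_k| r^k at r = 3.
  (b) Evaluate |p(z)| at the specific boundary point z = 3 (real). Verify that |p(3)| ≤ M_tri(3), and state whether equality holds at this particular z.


Coefficients: c_0 = 3, c_1 = -1, c_2 = 2, c_3 = -3. Radius r = 3.
Part (a). Triangle bound: M_tri(r) = Σ_k |c_k| r^k
  = |3|·3^0 + |-1|·3^1 + |2|·3^2 + |-3|·3^3
  = 3 + 3 + 18 + 81 = 105.
This bounds M(r) := max_{|z|=r} |p(z)| from above; equality holds iff all terms c_k z^k can be made to align in phase at a single z on |z|=r.
Part (b). At z = 3 (real, on the circle |z| = r):
  p(3) = (3)·3^0 + (-1)·3^1 + (2)·3^2 + (-3)·3^3 = -63.
  |p(3)| = 63.
Check: |p(3)| = 63 ≤ 105 = M_tri(3). ✓ Equality does not hold at z = 3 (the coefficients have mixed signs, so the terms do not all align in phase there).

M_tri(3) = 105; |p(3)| = 63; equality at z=3: no.


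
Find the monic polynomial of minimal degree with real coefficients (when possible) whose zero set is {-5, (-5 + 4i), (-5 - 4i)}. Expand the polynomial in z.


The polynomial is p(z) = ∏_{α ∈ S} (z − α), where S = {-5, (-5 + 4i), (-5 - 4i)}.
Expanding the product yields: p(z) = z^3 + 15·z^2 + 91·z + 205.
Note conjugate pairs combine to real quadratics: (z − (-5+4i))(z − (-5−4i)) = z² + 10z + 41.
The resulting polynomial has degree 3 and real coefficients as required.

p(z) = z^3 + 15·z^2 + 91·z + 205.


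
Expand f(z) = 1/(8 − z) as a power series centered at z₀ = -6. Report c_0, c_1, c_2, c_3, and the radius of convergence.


Let w = z − z₀, so z = z₀ + w.
Then 8 − z = 8 − (z₀ + w) = (8 − z₀) − w = 14 − w.
f(z) = 1/(14 − w) = (1/(14)) · 1/(1 − w/(14)) = Σ_{n≥0} w^n / (14)^(n+1).
So c_n = 1/(14)^(n+1):
  c_0 = 1/(14)^1 = 1/14.
  c_1 = 1/(14)^2 = 1/196.
  c_2 = 1/(14)^3 = 1/2744.
  c_3 = 1/(14)^4 = 1/38416.
The series is valid for |w/d| < 1, i.e. |z − z₀| < |d|.
Radius of convergence: R = |8 − z₀| = |14| = 14 (distance from z₀ to the singularity z = 8).

c_0 = 1/14, c_1 = 1/196, c_2 = 1/2744, c_3 = 1/38416; R = 14.


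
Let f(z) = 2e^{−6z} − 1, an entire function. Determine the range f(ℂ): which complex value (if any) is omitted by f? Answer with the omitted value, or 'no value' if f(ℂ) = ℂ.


Little Picard bounds the complement of f(ℂ) to at most one point.
e^{−6z} is never zero on ℂ, so 2·e^{−6z} takes every value in ℂ ∖ {0}. Adding -1 shifts the range to ℂ ∖ {-1}. Thus f omits exactly the value -1.

Omitted value: -1.


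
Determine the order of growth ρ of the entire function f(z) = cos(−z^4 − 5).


Write cos(w) = (e^{iw} ± e^{−iw})/(2 or 2i), so |cos(w)| ≤ e^{|w|}. With w = −z^4 − 5, |w| ≤ 1r^4 + 5 on |z|=r, giving M(r) ≤ e^{1r^4 + 5} and ρ ≤ 4. For the lower bound, choose z on |z|=r with -1z^4 purely imaginary of modulus 1r^4; then |cos(−z^4 − 5)| grows like e^{1r^4}/2, so ρ ≥ 4. Hence ρ = 4.
Therefore ρ = 4.

Order ρ = 4.


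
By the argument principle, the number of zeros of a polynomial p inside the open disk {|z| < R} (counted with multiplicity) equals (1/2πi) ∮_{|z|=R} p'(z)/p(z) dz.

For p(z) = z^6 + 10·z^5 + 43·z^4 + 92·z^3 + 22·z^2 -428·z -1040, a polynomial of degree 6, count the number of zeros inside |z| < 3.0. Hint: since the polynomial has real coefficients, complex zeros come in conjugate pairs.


The zeros of p are: -4, 2, (-1 + 3i), (-1 - 3i), (-3 + 2i), (-3 - 2i).
Their magnitudes are: 4, 2, 3.162, 3.162, 3.606, 3.606.
Zeros with |z| < R = 3.0: 2.
Count = 1.
By the argument principle, (1/2πi) ∮_{|z|=R} p'(z)/p(z) dz equals exactly this count.

Number of zeros inside |z| < 3.0: 1.


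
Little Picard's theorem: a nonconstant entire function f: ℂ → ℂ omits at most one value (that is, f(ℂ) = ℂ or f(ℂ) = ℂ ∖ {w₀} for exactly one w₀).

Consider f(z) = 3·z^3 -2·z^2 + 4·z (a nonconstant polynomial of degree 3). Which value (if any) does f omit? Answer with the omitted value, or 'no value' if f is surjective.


Little Picard bounds the complement of f(ℂ) to at most one point.
For every w ∈ ℂ, the equation p(z) − w = 0 is a nonconstant polynomial in z and hence has at least one root by the fundamental theorem of algebra. So p is surjective onto ℂ, omitting no value.

Omitted value: no value.


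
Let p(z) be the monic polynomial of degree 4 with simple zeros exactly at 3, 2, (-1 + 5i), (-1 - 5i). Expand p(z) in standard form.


The polynomial is p(z) = ∏_{α ∈ S} (z − α), where S = {3, 2, (-1 + 5i), (-1 - 5i)}.
Expanding the product yields: p(z) = z^4 -3·z^3 + 22·z^2 -118·z + 156.
Note conjugate pairs combine to real quadratics: (z − (-1+5i))(z − (-1−5i)) = z² + 2z + 26.
The resulting polynomial has degree 4 and real coefficients as required.

p(z) = z^4 -3·z^3 + 22·z^2 -118·z + 156.


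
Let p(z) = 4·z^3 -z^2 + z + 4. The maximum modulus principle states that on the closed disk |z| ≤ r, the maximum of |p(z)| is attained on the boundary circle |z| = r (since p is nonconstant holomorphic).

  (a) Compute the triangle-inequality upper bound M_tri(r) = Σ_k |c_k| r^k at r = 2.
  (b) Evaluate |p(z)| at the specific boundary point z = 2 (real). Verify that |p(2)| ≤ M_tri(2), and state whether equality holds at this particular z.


Coefficients: c_0 = 4, c_1 = 1, c_2 = -1, c_3 = 4. Radius r = 2.
Part (a). Triangle bound: M_tri(r) = Σ_k |c_k| r^k
  = |4|·2^0 + |1|·2^1 + |-1|·2^2 + |4|·2^3
  = 4 + 2 + 4 + 32 = 42.
This bounds M(r) := max_{|z|=r} |p(z)| from above; equality holds iff all terms c_k z^k can be made to align in phase at a single z on |z|=r.
Part (b). At z = 2 (real, on the circle |z| = r):
  p(2) = (4)·2^0 + (1)·2^1 + (-1)·2^2 + (4)·2^3 = 34.
  |p(2)| = 34.
Check: |p(2)| = 34 ≤ 42 = M_tri(2). ✓ Equality does not hold at z = 2 (the coefficients have mixed signs, so the terms do not all align in phase there).

M_tri(2) = 42; |p(2)| = 34; equality at z=2: no.


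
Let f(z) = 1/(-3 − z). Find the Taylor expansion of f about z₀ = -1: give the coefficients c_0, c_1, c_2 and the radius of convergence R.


Let w = z − z₀, so z = z₀ + w.
Then -3 − z = -3 − (z₀ + w) = (-3 − z₀) − w = -2 − w.
f(z) = 1/(-2 − w) = (1/(-2)) · 1/(1 − w/(-2)) = Σ_{n≥0} w^n / (-2)^(n+1).
So c_n = 1/(-2)^(n+1):
  c_0 = 1/(-2)^1 = -1/2.
  c_1 = 1/(-2)^2 = 1/4.
  c_2 = 1/(-2)^3 = -1/8.
The series is valid for |w/d| < 1, i.e. |z − z₀| < |d|.
Radius of convergence: R = |-3 − z₀| = |-2| = 2 (distance from z₀ to the singularity z = -3).

c_0 = -1/2, c_1 = 1/4, c_2 = -1/8; R = 2.


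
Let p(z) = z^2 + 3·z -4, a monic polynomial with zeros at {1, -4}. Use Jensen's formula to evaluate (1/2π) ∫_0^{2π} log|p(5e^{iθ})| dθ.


Zeros: -4, 1; r = 5.
Inside |z| < r: -4, 1. Outside (|z| ≥ r): ∅.
p(0) = -4, so log|p(0)| = log(4) = 1.3863.
Apply Jensen: I(r) = log|p(0)| + Σ_k log(r/|z_k|), summed over zeros inside |z| < r.
  log(r/|z_k|) for z_k = 1: log(5/1) = 1.6094
  log(r/|z_k|) for z_k = -4: log(5/4) = 0.2231
Sum over inside zeros: 1.8326.
I(r) = log|p(0)| + (inside sum) = 1.3863 + 1.8326 = 3.2189.
Closed form (all zeros inside, monic): I(r) = n·log(r) = 2·log(5) = 3.2189. ✓

I(r) ≈ 3.2189.


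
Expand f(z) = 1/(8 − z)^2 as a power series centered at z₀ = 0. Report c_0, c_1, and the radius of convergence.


Let w = z − z₀, so z = z₀ + w.
Then 8 − z = 8 − (z₀ + w) = (8 − z₀) − w = 8 − w.
f(z) = 1/(8 − w)^2 = (1/(8)^2) · (1 − w/(8))^{−2}.
By the binomial series (1−u)^{−2} = Σ_{n≥0} C(n+1, 1) u^n for |u|<1, with u = w/(8):
  c_n = C(n+1, 1) / (8)^(n+2).
  c_0 = 1/(8)^2 = 1/64.
  c_1 = 2/(8)^3 = 1/256.
The series is valid for |w/d| < 1, i.e. |z − z₀| < |d|.
Radius of convergence: R = |8 − z₀| = |8| = 8 (distance from z₀ to the singularity z = 8).

c_0 = 1/64, c_1 = 1/256; R = 8.


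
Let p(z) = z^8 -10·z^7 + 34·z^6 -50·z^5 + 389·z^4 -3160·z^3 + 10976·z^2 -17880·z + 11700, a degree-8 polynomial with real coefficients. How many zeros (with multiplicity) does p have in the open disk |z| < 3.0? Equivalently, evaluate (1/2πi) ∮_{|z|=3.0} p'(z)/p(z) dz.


The zeros of p are: (2 + 1i), (2 - 1i), (-3 + 3i), (-3 - 3i), (3 + 1i), (3 - 1i), (3 + 2i), (3 - 2i).
Their magnitudes are: 2.236, 2.236, 4.243, 4.243, 3.162, 3.162, 3.606, 3.606.
Zeros with |z| < R = 3.0: (2 + 1i), (2 - 1i).
Count = 2.
By the argument principle, (1/2πi) ∮_{|z|=R} p'(z)/p(z) dz equals exactly this count.

Number of zeros inside |z| < 3.0: 2.


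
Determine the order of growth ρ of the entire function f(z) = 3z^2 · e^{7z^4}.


M(r) = max_{|z|=r} |3|·|z|^2·|e^{7z^4}| = 3·r^2 · e^{7r^4} (the factors attain their maxima compatibly on |z|=r). Then log M(r) = log 3 + 2·log r + 7r^4, dominated by the last term, so log log M(r) ~ 4·log r. The polynomial factor 3z^2 contributes only a log r term and does not affect the order. ρ = 4.
Therefore ρ = 4.

Order ρ = 4.
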